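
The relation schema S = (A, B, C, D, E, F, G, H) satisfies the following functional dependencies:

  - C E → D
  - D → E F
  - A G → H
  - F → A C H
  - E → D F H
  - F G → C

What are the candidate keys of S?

{B, D, G}, {B, E, G}

{B, D, G}⁺: D→EF adds E, F; F→ACH adds A, C, H → {A, B, C, D, E, F, G, H}. Minimal: {D, G}⁺ = {A, C, D, E, F, G, H}; {B, G}⁺ = {B, G}; {B, D}⁺ = {A, B, C, D, E, F, H} — none reach the full schema.
{B, E, G}⁺: E→DFH adds D, F, H; FG→C adds C; F→ACH adds A → {A, B, C, D, E, F, G, H}. Minimal: {E, G}⁺ = {A, C, D, E, F, G, H}; {B, G}⁺ = {B, G}; {B, E}⁺ = {A, B, C, D, E, F, H} — none reach the full schema.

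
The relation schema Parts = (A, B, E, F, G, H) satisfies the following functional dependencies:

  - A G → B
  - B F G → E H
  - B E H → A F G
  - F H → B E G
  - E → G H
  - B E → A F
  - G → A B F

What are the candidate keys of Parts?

{E}; {G}; {F, H}

{E}⁺: E→GH adds G, H; G→ABF adds A, B, F → {A, B, E, F, G, H}.
{G}⁺: G→ABF adds A, B, F; BFG→EH adds E, H → {A, B, E, F, G, H}.
{F, H}⁺: FH→BEG adds B, E, G; BE→AF adds A → {A, B, E, F, G, H}. Minimal: {H}⁺ = {H}; {F}⁺ = {F} — none reach the full schema.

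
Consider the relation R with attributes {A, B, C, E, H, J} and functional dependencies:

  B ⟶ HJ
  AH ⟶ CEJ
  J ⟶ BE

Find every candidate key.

{A, B}, {A, H}, {A, J}

Attribute A never appears on the right-hand side of any dependency, so A must belong to every candidate key.
{A}⁺ = {A}, which is not all of the schema, so we must add further attributes.
{A, B}⁺: B→HJ adds H, J; AH→CEJ adds C, E → {A, B, C, E, H, J}. Minimal: {B}⁺ = {B, E, H, J}; {A}⁺ = {A} — none reach the full schema.
{A, H}⁺: AH→CEJ adds C, E, J; J→BE adds B → {A, B, C, E, H, J}. Minimal: {H}⁺ = {H}; {A}⁺ = {A} — none reach the full schema.
{A, J}⁺: J→BE adds B, E; B→HJ adds H; AH→CEJ adds C → {A, B, C, E, H, J}. Minimal: {J}⁺ = {B, E, H, J}; {A}⁺ = {A} — none reach the full schema.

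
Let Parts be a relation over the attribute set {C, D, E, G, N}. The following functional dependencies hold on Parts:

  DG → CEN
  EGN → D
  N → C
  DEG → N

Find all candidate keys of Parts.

Attribute G never appears on the right-hand side of any dependency, so G must belong to every candidate key.
{G}⁺ = {G}, which is not all of the schema, so we must add further attributes.
{D, G}⁺: DG→CEN adds C, E, N → {C, D, E, G, N}. Minimal: {G}⁺ = {G}; {D}⁺ = {D} — none reach the full schema.
{E, G, N}⁺: EGN→D adds D; N→C adds C → {C, D, E, G, N}. Minimal: {G, N}⁺ = {C, G, N}; {E, N}⁺ = {C, E, N}; {E, G}⁺ = {E, G} — none reach the full schema.

{D, G}, {E, G, N}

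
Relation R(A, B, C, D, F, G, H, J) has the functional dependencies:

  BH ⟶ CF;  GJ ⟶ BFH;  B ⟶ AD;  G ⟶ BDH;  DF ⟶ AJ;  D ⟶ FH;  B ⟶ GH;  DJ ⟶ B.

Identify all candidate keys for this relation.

B, D, G

{B}⁺: B→AD adds A, D; D→FH adds F, H; B→GH adds G; BH→CF adds C; DF→AJ adds J → {A, B, C, D, F, G, H, J}.
{D}⁺: D→FH adds F, H; DF→AJ adds A, J; DJ→B adds B; BH→CF adds C; B→GH adds G → {A, B, C, D, F, G, H, J}.
{G}⁺: G→BDH adds B, D, H; D→FH adds F; BH→CF adds C; B→AD adds A; DF→AJ adds J → {A, B, C, D, F, G, H, J}.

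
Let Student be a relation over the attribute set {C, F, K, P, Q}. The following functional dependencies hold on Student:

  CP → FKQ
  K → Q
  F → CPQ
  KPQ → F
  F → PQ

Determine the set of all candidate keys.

{F}⁺: F→CPQ adds C, P, Q; CP→FKQ adds K → {C, F, K, P, Q}.
{C, P}⁺: CP→FKQ adds F, K, Q → {C, F, K, P, Q}. Minimal: {P}⁺ = {P}; {C}⁺ = {C} — none reach the full schema.
{K, P}⁺: K→Q adds Q; KPQ→F adds F; F→CPQ adds C → {C, F, K, P, Q}. Minimal: {P}⁺ = {P}; {K}⁺ = {K, Q} — none reach the full schema.
Any other superkey contains one of these as a subset, so there are no further candidate keys.

(F), (C, P), (K, P)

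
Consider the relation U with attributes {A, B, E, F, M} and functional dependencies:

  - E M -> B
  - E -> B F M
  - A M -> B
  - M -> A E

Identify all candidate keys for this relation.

{E}, {M}

{E}⁺: E→BFM adds B, F, M; M→AE adds A → {A, B, E, F, M}.
{M}⁺: M→AE adds A, E; EM→B adds B; E→BFM adds F → {A, B, E, F, M}.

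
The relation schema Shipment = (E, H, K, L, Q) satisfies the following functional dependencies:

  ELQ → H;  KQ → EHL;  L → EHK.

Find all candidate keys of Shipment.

Attribute Q never appears on the right-hand side of any dependency, so Q must belong to every candidate key.
{Q}⁺ = {Q}, which is not all of the schema, so we must add further attributes.
{K, Q}⁺: KQ→EHL adds E, H, L → {E, H, K, L, Q}. Minimal: {Q}⁺ = {Q}; {K}⁺ = {K} — none reach the full schema.
{L, Q}⁺: L→EHK adds E, H, K → {E, H, K, L, Q}. Minimal: {Q}⁺ = {Q}; {L}⁺ = {E, H, K, L} — none reach the full schema.
Any other superkey contains one of these as a subset, so there are no further candidate keys.

{K, Q}, {L, Q}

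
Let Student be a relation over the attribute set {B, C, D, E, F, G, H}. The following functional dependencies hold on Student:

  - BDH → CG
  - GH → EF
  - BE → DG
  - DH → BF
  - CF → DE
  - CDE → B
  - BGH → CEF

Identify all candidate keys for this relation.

Attribute H never appears on the right-hand side of any dependency, so H must belong to every candidate key.
{H}⁺ = {H}, which is not all of the schema, so we must add further attributes.
{D, H}⁺: DH→BF adds B, F; BDH→CG adds C, G; GH→EF adds E → {B, C, D, E, F, G, H}. Minimal: {H}⁺ = {H}; {D}⁺ = {D} — none reach the full schema.
{B, E, H}⁺: BE→DG adds D, G; DH→BF adds F; BGH→CEF adds C → {B, C, D, E, F, G, H}. Minimal: {E, H}⁺ = {E, H}; {B, H}⁺ = {B, H}; {B, E}⁺ = {B, D, E, G} — none reach the full schema.
{B, G, H}⁺: GH→EF adds E, F; BE→DG adds D; BGH→CEF adds C → {B, C, D, E, F, G, H}. Minimal: {G, H}⁺ = {E, F, G, H}; {B, H}⁺ = {B, H}; {B, G}⁺ = {B, G} — none reach the full schema.
{C, F, H}⁺: CF→DE adds D, E; CDE→B adds B; BDH→CG adds G → {B, C, D, E, F, G, H}. Minimal: {F, H}⁺ = {F, H}; {C, H}⁺ = {C, H}; {C, F}⁺ = {B, C, D, E, F, G} — none reach the full schema.
{C, G, H}⁺: GH→EF adds E, F; CF→DE adds D; CDE→B adds B → {B, C, D, E, F, G, H}. Minimal: {G, H}⁺ = {E, F, G, H}; {C, H}⁺ = {C, H}; {C, G}⁺ = {C, G} — none reach the full schema.

DH, BEH, BGH, CFH, CGH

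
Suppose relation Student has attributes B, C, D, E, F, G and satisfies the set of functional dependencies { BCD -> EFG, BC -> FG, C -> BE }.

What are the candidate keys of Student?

Attributes C, D never appear on any right-hand side, so every candidate key must contain {C, D}.
{C, D}⁺ = {B, C, D, E, F, G}, which is all of the schema, so {C, D} is the only candidate key.

CD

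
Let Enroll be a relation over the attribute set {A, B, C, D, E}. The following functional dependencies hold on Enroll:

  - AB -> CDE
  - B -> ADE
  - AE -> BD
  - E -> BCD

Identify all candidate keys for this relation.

B; E

{B}⁺: B→ADE adds A, D, E; E→BCD adds C → {A, B, C, D, E}.
{E}⁺: E→BCD adds B, C, D; B→ADE adds A → {A, B, C, D, E}.
Any other superkey contains one of these as a subset, so there are no further candidate keys.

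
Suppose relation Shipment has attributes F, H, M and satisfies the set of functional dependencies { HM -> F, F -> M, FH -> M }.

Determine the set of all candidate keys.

Attribute H never appears on the right-hand side of any dependency, so H must belong to every candidate key.
{H}⁺ = {H}, which is not all of the schema, so we must add further attributes.
{F, H}⁺: F→M adds M → {F, H, M}. Minimal: {H}⁺ = {H}; {F}⁺ = {F, M} — none reach the full schema.
{H, M}⁺: HM→F adds F → {F, H, M}. Minimal: {M}⁺ = {M}; {H}⁺ = {H} — none reach the full schema.

{F, H}, {H, M}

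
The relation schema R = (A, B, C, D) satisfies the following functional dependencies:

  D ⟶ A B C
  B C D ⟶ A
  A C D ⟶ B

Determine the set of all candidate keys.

D

{D}⁺: D→ABC adds A, B, C → {A, B, C, D}.
No other minimal superkey exists.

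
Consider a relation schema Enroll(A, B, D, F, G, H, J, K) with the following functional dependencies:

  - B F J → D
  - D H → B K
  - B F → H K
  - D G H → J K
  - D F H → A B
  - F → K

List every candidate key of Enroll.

Attributes F, G never appear on any right-hand side, so every candidate key must contain {F, G}.
{F, G}⁺ = {F, G, K}, which is not all of the schema, so we must add further attributes.
{B, D, F, G}⁺: BF→HK adds H, K; DGH→JK adds J; DFH→AB adds A → {A, B, D, F, G, H, J, K}. Minimal: {D, F, G}⁺ = {D, F, G, K}; {B, F, G}⁺ = {B, F, G, H, K}; {B, D, G}⁺ = {B, D, G}; … — none reach the full schema.
{B, F, G, J}⁺: BFJ→D adds D; BF→HK adds H, K; DFH→AB adds A → {A, B, D, F, G, H, J, K}. Minimal: {F, G, J}⁺ = {F, G, J, K}; {B, G, J}⁺ = {B, G, J}; {B, F, J}⁺ = {A, B, D, F, H, J, K}; … — none reach the full schema.
{D, F, G, H}⁺: DH→BK adds B, K; DGH→JK adds J; DFH→AB adds A → {A, B, D, F, G, H, J, K}. Minimal: {F, G, H}⁺ = {F, G, H, K}; {D, G, H}⁺ = {B, D, G, H, J, K}; {D, F, H}⁺ = {A, B, D, F, H, K}; … — none reach the full schema.

BDFG; BFGJ; DFGH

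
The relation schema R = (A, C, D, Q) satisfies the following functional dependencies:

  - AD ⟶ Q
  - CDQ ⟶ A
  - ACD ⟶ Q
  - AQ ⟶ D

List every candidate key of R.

{A, C, D}⁺: AD→Q adds Q → {A, C, D, Q}. Minimal: {C, D}⁺ = {C, D}; {A, D}⁺ = {A, D, Q}; {A, C}⁺ = {A, C} — none reach the full schema.
{A, C, Q}⁺: AQ→D adds D → {A, C, D, Q}. Minimal: {C, Q}⁺ = {C, Q}; {A, Q}⁺ = {A, D, Q}; {A, C}⁺ = {A, C} — none reach the full schema.
{C, D, Q}⁺: CDQ→A adds A → {A, C, D, Q}. Minimal: {D, Q}⁺ = {D, Q}; {C, Q}⁺ = {C, Q}; {C, D}⁺ = {C, D} — none reach the full schema.
Any other superkey contains one of these as a subset, so there are no further candidate keys.

{A, C, D}, {A, C, Q}, {C, D, Q}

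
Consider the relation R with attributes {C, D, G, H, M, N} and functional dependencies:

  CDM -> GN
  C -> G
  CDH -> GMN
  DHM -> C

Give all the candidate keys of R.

Attributes D, H never appear on any right-hand side, so every candidate key must contain {D, H}.
{D, H}⁺ = {D, H}, which is not all of the schema, so we must add further attributes.
{C, D, H}⁺: C→G adds G; CDH→GMN adds M, N → {C, D, G, H, M, N}. Minimal: {D, H}⁺ = {D, H}; {C, H}⁺ = {C, G, H}; {C, D}⁺ = {C, D, G} — none reach the full schema.
{D, H, M}⁺: DHM→C adds C; CDM→GN adds G, N → {C, D, G, H, M, N}. Minimal: {H, M}⁺ = {H, M}; {D, M}⁺ = {D, M}; {D, H}⁺ = {D, H} — none reach the full schema.

{C, D, H}, {D, H, M}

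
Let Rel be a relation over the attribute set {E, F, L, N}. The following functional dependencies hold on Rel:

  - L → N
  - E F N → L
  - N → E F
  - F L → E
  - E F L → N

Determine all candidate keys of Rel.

{L}; {N}

{L}⁺: L→N adds N; N→EF adds E, F → {E, F, L, N}.
{N}⁺: N→EF adds E, F; EFN→L adds L → {E, F, L, N}.
Any other superkey contains one of these as a subset, so there are no further candidate keys.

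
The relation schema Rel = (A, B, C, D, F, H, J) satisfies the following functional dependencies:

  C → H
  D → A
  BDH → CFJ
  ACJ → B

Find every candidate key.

Attribute D never appears on the right-hand side of any dependency, so D must belong to every candidate key.
{D}⁺ = {A, D}, which is not all of the schema, so we must add further attributes.
{B, C, D}⁺: C→H adds H; D→A adds A; BDH→CFJ adds F, J → {A, B, C, D, F, H, J}. Minimal: {C, D}⁺ = {A, C, D, H}; {B, D}⁺ = {A, B, D}; {B, C}⁺ = {B, C, H} — none reach the full schema.
{B, D, H}⁺: D→A adds A; BDH→CFJ adds C, F, J → {A, B, C, D, F, H, J}. Minimal: {D, H}⁺ = {A, D, H}; {B, H}⁺ = {B, H}; {B, D}⁺ = {A, B, D} — none reach the full schema.
{C, D, J}⁺: C→H adds H; D→A adds A; ACJ→B adds B; BDH→CFJ adds F → {A, B, C, D, F, H, J}. Minimal: {D, J}⁺ = {A, D, J}; {C, J}⁺ = {C, H, J}; {C, D}⁺ = {A, C, D, H} — none reach the full schema.
Any other superkey contains one of these as a subset, so there are no further candidate keys.

BCD; BDH; CDJ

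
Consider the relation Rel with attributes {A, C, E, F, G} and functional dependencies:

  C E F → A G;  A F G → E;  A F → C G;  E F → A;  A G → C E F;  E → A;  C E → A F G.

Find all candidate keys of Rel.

{A, F}⁺: AF→CG adds C, G; AG→CEF adds E → {A, C, E, F, G}. Minimal: {F}⁺ = {F}; {A}⁺ = {A} — none reach the full schema.
{A, G}⁺: AG→CEF adds C, E, F → {A, C, E, F, G}. Minimal: {G}⁺ = {G}; {A}⁺ = {A} — none reach the full schema.
{C, E}⁺: E→A adds A; CE→AFG adds F, G → {A, C, E, F, G}. Minimal: {E}⁺ = {A, E}; {C}⁺ = {C} — none reach the full schema.
{E, F}⁺: EF→A adds A; AF→CG adds C, G → {A, C, E, F, G}. Minimal: {F}⁺ = {F}; {E}⁺ = {A, E} — none reach the full schema.
{E, G}⁺: E→A adds A; AG→CEF adds C, F → {A, C, E, F, G}. Minimal: {G}⁺ = {G}; {E}⁺ = {A, E} — none reach the full schema.

AF, AG, CE, EF, EG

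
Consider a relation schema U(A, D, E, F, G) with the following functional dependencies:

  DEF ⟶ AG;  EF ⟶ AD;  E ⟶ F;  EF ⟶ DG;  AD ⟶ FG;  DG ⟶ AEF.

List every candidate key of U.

{E}, {A, D}, {D, G}

{E}⁺: E→F adds F; EF→DG adds D, G; DG→AEF adds A → {A, D, E, F, G}.
{A, D}⁺: AD→FG adds F, G; DG→AEF adds E → {A, D, E, F, G}.
{D, G}⁺: DG→AEF adds A, E, F → {A, D, E, F, G}.
Any other superkey contains one of these as a subset, so there are no further candidate keys.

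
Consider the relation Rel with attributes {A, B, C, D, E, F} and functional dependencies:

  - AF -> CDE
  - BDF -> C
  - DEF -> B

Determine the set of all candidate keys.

{A, F}⁺: AF→CDE adds C, D, E; DEF→B adds B → {A, B, C, D, E, F}.
No other minimal superkey exists.

(A, F)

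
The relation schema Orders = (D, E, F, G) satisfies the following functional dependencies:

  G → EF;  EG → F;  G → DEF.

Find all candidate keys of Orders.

{G}

{G}⁺: G→EF adds E, F; G→DEF adds D → {D, E, F, G}.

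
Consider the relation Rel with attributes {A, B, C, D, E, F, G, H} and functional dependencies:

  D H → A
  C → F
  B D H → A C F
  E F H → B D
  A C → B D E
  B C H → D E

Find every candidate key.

{A, C, G, H}⁺: C→F adds F; AC→BDE adds B, D, E → {A, B, C, D, E, F, G, H}. Minimal: {C, G, H}⁺ = {C, F, G, H}; {A, G, H}⁺ = {A, G, H}; {A, C, H}⁺ = {A, B, C, D, E, F, H}; … — none reach the full schema.
{B, C, G, H}⁺: C→F adds F; BCH→DE adds D, E; DH→A adds A → {A, B, C, D, E, F, G, H}. Minimal: {C, G, H}⁺ = {C, F, G, H}; {B, G, H}⁺ = {B, G, H}; {B, C, H}⁺ = {A, B, C, D, E, F, H}; … — none reach the full schema.
{B, D, G, H}⁺: DH→A adds A; BDH→ACF adds C, F; AC→BDE adds E → {A, B, C, D, E, F, G, H}. Minimal: {D, G, H}⁺ = {A, D, G, H}; {B, G, H}⁺ = {B, G, H}; {B, D, H}⁺ = {A, B, C, D, E, F, H}; … — none reach the full schema.
{C, D, G, H}⁺: DH→A adds A; C→F adds F; AC→BDE adds B, E → {A, B, C, D, E, F, G, H}. Minimal: {D, G, H}⁺ = {A, D, G, H}; {C, G, H}⁺ = {C, F, G, H}; {C, D, H}⁺ = {A, B, C, D, E, F, H}; … — none reach the full schema.
{C, E, G, H}⁺: C→F adds F; EFH→BD adds B, D; DH→A adds A → {A, B, C, D, E, F, G, H}. Minimal: {E, G, H}⁺ = {E, G, H}; {C, G, H}⁺ = {C, F, G, H}; {C, E, H}⁺ = {A, B, C, D, E, F, H}; … — none reach the full schema.
{E, F, G, H}⁺: EFH→BD adds B, D; DH→A adds A; BDH→ACF adds C → {A, B, C, D, E, F, G, H}. Minimal: {F, G, H}⁺ = {F, G, H}; {E, G, H}⁺ = {E, G, H}; {E, F, H}⁺ = {A, B, C, D, E, F, H}; … — none reach the full schema.

(A, C, G, H), (B, C, G, H), (B, D, G, H), (C, D, G, H), (C, E, G, H), (E, F, G, H)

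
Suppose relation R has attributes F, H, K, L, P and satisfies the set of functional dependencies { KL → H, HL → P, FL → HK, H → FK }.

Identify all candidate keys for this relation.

FL, HL, KL

Attribute L never appears on the right-hand side of any dependency, so L must belong to every candidate key.
{L}⁺ = {L}, which is not all of the schema, so we must add further attributes.
{F, L}⁺: FL→HK adds H, K; HL→P adds P → {F, H, K, L, P}. Minimal: {L}⁺ = {L}; {F}⁺ = {F} — none reach the full schema.
{H, L}⁺: HL→P adds P; H→FK adds F, K → {F, H, K, L, P}. Minimal: {L}⁺ = {L}; {H}⁺ = {F, H, K} — none reach the full schema.
{K, L}⁺: KL→H adds H; HL→P adds P; H→FK adds F → {F, H, K, L, P}. Minimal: {L}⁺ = {L}; {K}⁺ = {K} — none reach the full schema.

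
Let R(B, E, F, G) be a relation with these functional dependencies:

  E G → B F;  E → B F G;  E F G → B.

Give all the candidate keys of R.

Attribute E never appears on the right-hand side of any dependency, so E must belong to every candidate key.
{E}⁺ = {B, E, F, G}, which is all of the schema, so {E} is the only candidate key.

{E}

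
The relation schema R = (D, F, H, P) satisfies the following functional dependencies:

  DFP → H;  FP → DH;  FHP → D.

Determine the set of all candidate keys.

{F, P}

Attributes F, P never appear on any right-hand side, so every candidate key must contain {F, P}.
{F, P}⁺ = {D, F, H, P}, which is all of the schema, so {F, P} is the only candidate key.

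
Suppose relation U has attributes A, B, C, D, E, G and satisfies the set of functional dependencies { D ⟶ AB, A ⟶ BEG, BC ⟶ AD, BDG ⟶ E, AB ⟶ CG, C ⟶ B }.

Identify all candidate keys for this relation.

{A}; {C}; {D}

{A}⁺: A→BEG adds B, E, G; AB→CG adds C; BC→AD adds D → {A, B, C, D, E, G}.
{C}⁺: C→B adds B; BC→AD adds A, D; AB→CG adds G; A→BEG adds E → {A, B, C, D, E, G}.
{D}⁺: D→AB adds A, B; A→BEG adds E, G; AB→CG adds C → {A, B, C, D, E, G}.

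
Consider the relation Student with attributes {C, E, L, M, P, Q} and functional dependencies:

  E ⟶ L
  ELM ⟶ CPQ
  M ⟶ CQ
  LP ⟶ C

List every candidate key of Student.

{E, M}

Attributes E, M never appear on any right-hand side, so every candidate key must contain {E, M}.
{E, M}⁺ = {C, E, L, M, P, Q}, which is all of the schema, so {E, M} is the only candidate key.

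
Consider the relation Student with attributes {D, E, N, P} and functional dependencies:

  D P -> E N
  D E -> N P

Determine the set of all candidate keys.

{D, E}, {D, P}

Attribute D never appears on the right-hand side of any dependency, so D must belong to every candidate key.
{D}⁺ = {D}, which is not all of the schema, so we must add further attributes.
{D, E}⁺: DE→NP adds N, P → {D, E, N, P}. Minimal: {E}⁺ = {E}; {D}⁺ = {D} — none reach the full schema.
{D, P}⁺: DP→EN adds E, N → {D, E, N, P}. Minimal: {P}⁺ = {P}; {D}⁺ = {D} — none reach the full schema.
Any other superkey contains one of these as a subset, so there are no further candidate keys.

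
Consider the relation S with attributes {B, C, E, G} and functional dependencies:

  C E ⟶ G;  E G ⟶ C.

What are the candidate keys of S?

{B, C, E}⁺: CE→G adds G → {B, C, E, G}.
{B, E, G}⁺: EG→C adds C → {B, C, E, G}.
Any other superkey contains one of these as a subset, so there are no further candidate keys.

{B, C, E}, {B, E, G}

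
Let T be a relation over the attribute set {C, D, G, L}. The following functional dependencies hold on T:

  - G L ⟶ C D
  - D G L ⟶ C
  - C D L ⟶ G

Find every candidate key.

Attribute L never appears on the right-hand side of any dependency, so L must belong to every candidate key.
{L}⁺ = {L}, which is not all of the schema, so we must add further attributes.
{G, L}⁺: GL→CD adds C, D → {C, D, G, L}.
{C, D, L}⁺: CDL→G adds G → {C, D, G, L}.

{G, L}; {C, D, L}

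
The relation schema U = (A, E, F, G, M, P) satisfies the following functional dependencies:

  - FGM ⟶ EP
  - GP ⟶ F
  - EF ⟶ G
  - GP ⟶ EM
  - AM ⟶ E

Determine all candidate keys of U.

AFM, AGP, AEFP

Attribute A never appears on the right-hand side of any dependency, so A must belong to every candidate key.
{A}⁺ = {A}, which is not all of the schema, so we must add further attributes.
{A, F, M}⁺: AM→E adds E; EF→G adds G; FGM→EP adds P → {A, E, F, G, M, P}. Minimal: {F, M}⁺ = {F, M}; {A, M}⁺ = {A, E, M}; {A, F}⁺ = {A, F} — none reach the full schema.
{A, G, P}⁺: GP→F adds F; GP→EM adds E, M → {A, E, F, G, M, P}. Minimal: {G, P}⁺ = {E, F, G, M, P}; {A, P}⁺ = {A, P}; {A, G}⁺ = {A, G} — none reach the full schema.
{A, E, F, P}⁺: EF→G adds G; GP→EM adds M → {A, E, F, G, M, P}. Minimal: {E, F, P}⁺ = {E, F, G, M, P}; {A, F, P}⁺ = {A, F, P}; {A, E, P}⁺ = {A, E, P}; … — none reach the full schema.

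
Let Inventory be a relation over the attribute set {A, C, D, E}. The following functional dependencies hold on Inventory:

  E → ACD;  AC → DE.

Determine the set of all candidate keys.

(E), (A, C)

{E}⁺: E→ACD adds A, C, D → {A, C, D, E}.
{A, C}⁺: AC→DE adds D, E → {A, C, D, E}. Minimal: {C}⁺ = {C}; {A}⁺ = {A} — none reach the full schema.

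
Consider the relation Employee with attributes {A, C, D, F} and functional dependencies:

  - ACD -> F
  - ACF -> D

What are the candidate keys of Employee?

ACD, ACF

Attributes A, C never appear on any right-hand side, so every candidate key must contain {A, C}.
{A, C}⁺ = {A, C}, which is not all of the schema, so we must add further attributes.
{A, C, D}⁺: ACD→F adds F → {A, C, D, F}. Minimal: {C, D}⁺ = {C, D}; {A, D}⁺ = {A, D}; {A, C}⁺ = {A, C} — none reach the full schema.
{A, C, F}⁺: ACF→D adds D → {A, C, D, F}. Minimal: {C, F}⁺ = {C, F}; {A, F}⁺ = {A, F}; {A, C}⁺ = {A, C} — none reach the full schema.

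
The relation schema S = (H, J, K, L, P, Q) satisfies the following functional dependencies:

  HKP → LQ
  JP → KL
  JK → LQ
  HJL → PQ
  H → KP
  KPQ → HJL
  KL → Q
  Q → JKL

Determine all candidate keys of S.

{H}⁺: H→KP adds K, P; HKP→LQ adds L, Q; KPQ→HJL adds J → {H, J, K, L, P, Q}.
{J, P}⁺: JP→KL adds K, L; JK→LQ adds Q; KPQ→HJL adds H → {H, J, K, L, P, Q}. Minimal: {P}⁺ = {P}; {J}⁺ = {J} — none reach the full schema.
{P, Q}⁺: Q→JKL adds J, K, L; KPQ→HJL adds H → {H, J, K, L, P, Q}. Minimal: {Q}⁺ = {J, K, L, Q}; {P}⁺ = {P} — none reach the full schema.
{K, L, P}⁺: KL→Q adds Q; Q→JKL adds J; KPQ→HJL adds H → {H, J, K, L, P, Q}. Minimal: {L, P}⁺ = {L, P}; {K, P}⁺ = {K, P}; {K, L}⁺ = {J, K, L, Q} — none reach the full schema.

{H}; {J, P}; {P, Q}; {K, L, P}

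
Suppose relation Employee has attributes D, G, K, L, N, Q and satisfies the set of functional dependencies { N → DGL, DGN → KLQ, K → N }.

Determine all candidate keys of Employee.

{K}, {N}

{K}⁺: K→N adds N; N→DGL adds D, G, L; DGN→KLQ adds Q → {D, G, K, L, N, Q}.
{N}⁺: N→DGL adds D, G, L; DGN→KLQ adds K, Q → {D, G, K, L, N, Q}.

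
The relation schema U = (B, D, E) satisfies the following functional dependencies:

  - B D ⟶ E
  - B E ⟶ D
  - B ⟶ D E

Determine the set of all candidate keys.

Attribute B never appears on the right-hand side of any dependency, so B must belong to every candidate key.
{B}⁺ = {B, D, E}, which is all of the schema, so {B} is the only candidate key.

{B}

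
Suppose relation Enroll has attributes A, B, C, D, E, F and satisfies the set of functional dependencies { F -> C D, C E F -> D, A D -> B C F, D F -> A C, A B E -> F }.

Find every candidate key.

{E, F}⁺: F→CD adds C, D; DF→AC adds A; AD→BCF adds B → {A, B, C, D, E, F}. Minimal: {F}⁺ = {A, B, C, D, F}; {E}⁺ = {E} — none reach the full schema.
{A, B, E}⁺: ABE→F adds F; F→CD adds C, D → {A, B, C, D, E, F}. Minimal: {B, E}⁺ = {B, E}; {A, E}⁺ = {A, E}; {A, B}⁺ = {A, B} — none reach the full schema.
{A, D, E}⁺: AD→BCF adds B, C, F → {A, B, C, D, E, F}. Minimal: {D, E}⁺ = {D, E}; {A, E}⁺ = {A, E}; {A, D}⁺ = {A, B, C, D, F} — none reach the full schema.

(E, F); (A, B, E); (A, D, E)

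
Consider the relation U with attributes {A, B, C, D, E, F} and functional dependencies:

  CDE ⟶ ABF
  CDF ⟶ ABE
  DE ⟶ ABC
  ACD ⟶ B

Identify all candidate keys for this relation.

Attribute D never appears on the right-hand side of any dependency, so D must belong to every candidate key.
{D}⁺ = {D}, which is not all of the schema, so we must add further attributes.
{D, E}⁺: DE→ABC adds A, B, C; CDE→ABF adds F → {A, B, C, D, E, F}.
{C, D, F}⁺: CDF→ABE adds A, B, E → {A, B, C, D, E, F}.

{D, E}, {C, D, F}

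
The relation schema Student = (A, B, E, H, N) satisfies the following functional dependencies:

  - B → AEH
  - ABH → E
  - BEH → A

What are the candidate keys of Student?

(B, N)

Attributes B, N never appear on any right-hand side, so every candidate key must contain {B, N}.
{B, N}⁺ = {A, B, E, H, N}, which is all of the schema, so {B, N} is the only candidate key.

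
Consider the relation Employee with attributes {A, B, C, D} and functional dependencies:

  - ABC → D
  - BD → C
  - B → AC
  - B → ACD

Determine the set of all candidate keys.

(B)

Attribute B never appears on the right-hand side of any dependency, so B must belong to every candidate key.
{B}⁺ = {A, B, C, D}, which is all of the schema, so {B} is the only candidate key.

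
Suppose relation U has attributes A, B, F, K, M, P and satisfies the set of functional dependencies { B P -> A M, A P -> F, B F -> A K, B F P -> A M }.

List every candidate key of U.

{B, P}

Attributes B, P never appear on any right-hand side, so every candidate key must contain {B, P}.
{B, P}⁺ = {A, B, F, K, M, P}, which is all of the schema, so {B, P} is the only candidate key.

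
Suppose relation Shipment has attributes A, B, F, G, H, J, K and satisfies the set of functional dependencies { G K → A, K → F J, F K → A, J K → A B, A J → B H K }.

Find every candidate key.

{G, K}; {A, G, J}

Attribute G never appears on the right-hand side of any dependency, so G must belong to every candidate key.
{G}⁺ = {G}, which is not all of the schema, so we must add further attributes.
{G, K}⁺: GK→A adds A; K→FJ adds F, J; JK→AB adds B; AJ→BHK adds H → {A, B, F, G, H, J, K}.
{A, G, J}⁺: AJ→BHK adds B, H, K; K→FJ adds F → {A, B, F, G, H, J, K}.
Any other superkey contains one of these as a subset, so there are no further candidate keys.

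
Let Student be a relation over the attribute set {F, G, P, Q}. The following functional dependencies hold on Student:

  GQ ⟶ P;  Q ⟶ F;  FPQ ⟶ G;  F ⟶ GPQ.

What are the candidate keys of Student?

(F), (Q)

{F}⁺: F→GPQ adds G, P, Q → {F, G, P, Q}.
{Q}⁺: Q→F adds F; F→GPQ adds G, P → {F, G, P, Q}.
Any other superkey contains one of these as a subset, so there are no further candidate keys.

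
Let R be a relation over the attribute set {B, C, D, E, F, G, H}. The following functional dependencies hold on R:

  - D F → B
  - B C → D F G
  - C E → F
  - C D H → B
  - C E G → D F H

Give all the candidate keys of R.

{B, C, E}⁺: BC→DFG adds D, F, G; CEG→DFH adds H → {B, C, D, E, F, G, H}.
{C, D, E}⁺: CE→F adds F; DF→B adds B; BC→DFG adds G; CEG→DFH adds H → {B, C, D, E, F, G, H}.
{C, E, G}⁺: CE→F adds F; CEG→DFH adds D, H; DF→B adds B → {B, C, D, E, F, G, H}.
Any other superkey contains one of these as a subset, so there are no further candidate keys.

(B, C, E), (C, D, E), (C, E, G)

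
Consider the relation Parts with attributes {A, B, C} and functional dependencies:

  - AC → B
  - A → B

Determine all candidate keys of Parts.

Attributes A, C never appear on any right-hand side, so every candidate key must contain {A, C}.
{A, C}⁺ = {A, B, C}, which is all of the schema, so {A, C} is the only candidate key.

(A, C)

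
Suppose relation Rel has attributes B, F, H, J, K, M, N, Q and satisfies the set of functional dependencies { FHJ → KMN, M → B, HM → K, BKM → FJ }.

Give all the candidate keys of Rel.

Attributes H, Q never appear on any right-hand side, so every candidate key must contain {H, Q}.
{H, Q}⁺ = {H, Q}, which is not all of the schema, so we must add further attributes.
{H, M, Q}⁺: M→B adds B; HM→K adds K; BKM→FJ adds F, J; FHJ→KMN adds N → {B, F, H, J, K, M, N, Q}.
{F, H, J, Q}⁺: FHJ→KMN adds K, M, N; M→B adds B → {B, F, H, J, K, M, N, Q}.
Any other superkey contains one of these as a subset, so there are no further candidate keys.

(H, M, Q); (F, H, J, Q)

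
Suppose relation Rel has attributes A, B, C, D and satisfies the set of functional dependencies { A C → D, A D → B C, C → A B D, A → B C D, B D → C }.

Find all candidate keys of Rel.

{A}; {C}; {B, D}

{A}⁺: A→BCD adds B, C, D → {A, B, C, D}.
{C}⁺: C→ABD adds A, B, D → {A, B, C, D}.
{B, D}⁺: BD→C adds C; C→ABD adds A → {A, B, C, D}.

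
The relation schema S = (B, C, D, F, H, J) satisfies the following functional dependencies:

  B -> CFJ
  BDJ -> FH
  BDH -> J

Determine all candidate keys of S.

Attributes B, D never appear on any right-hand side, so every candidate key must contain {B, D}.
{B, D}⁺ = {B, C, D, F, H, J}, which is all of the schema, so {B, D} is the only candidate key.

{B, D}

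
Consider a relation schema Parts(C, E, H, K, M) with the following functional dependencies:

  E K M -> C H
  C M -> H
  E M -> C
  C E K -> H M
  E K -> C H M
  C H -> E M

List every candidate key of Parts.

Attribute K never appears on the right-hand side of any dependency, so K must belong to every candidate key.
{K}⁺ = {K}, which is not all of the schema, so we must add further attributes.
{E, K}⁺: EK→CHM adds C, H, M → {C, E, H, K, M}.
{C, H, K}⁺: CH→EM adds E, M → {C, E, H, K, M}.
{C, K, M}⁺: CM→H adds H; CH→EM adds E → {C, E, H, K, M}.
Any other superkey contains one of these as a subset, so there are no further candidate keys.

(E, K); (C, H, K); (C, K, M)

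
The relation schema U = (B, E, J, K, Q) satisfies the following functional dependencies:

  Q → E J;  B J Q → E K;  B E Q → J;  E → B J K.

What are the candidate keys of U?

Attribute Q never appears on the right-hand side of any dependency, so Q must belong to every candidate key.
{Q}⁺ = {B, E, J, K, Q}, which is all of the schema, so {Q} is the only candidate key.

{Q}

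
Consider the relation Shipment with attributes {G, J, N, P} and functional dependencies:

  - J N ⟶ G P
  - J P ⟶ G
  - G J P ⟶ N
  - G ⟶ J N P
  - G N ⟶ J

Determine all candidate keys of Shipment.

(G); (J, N); (J, P)

{G}⁺: G→JNP adds J, N, P → {G, J, N, P}.
{J, N}⁺: JN→GP adds G, P → {G, J, N, P}. Minimal: {N}⁺ = {N}; {J}⁺ = {J} — none reach the full schema.
{J, P}⁺: JP→G adds G; GJP→N adds N → {G, J, N, P}. Minimal: {P}⁺ = {P}; {J}⁺ = {J} — none reach the full schema.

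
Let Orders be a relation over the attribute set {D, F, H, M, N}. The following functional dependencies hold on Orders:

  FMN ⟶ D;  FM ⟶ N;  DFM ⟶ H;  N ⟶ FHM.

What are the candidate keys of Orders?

{N}⁺: N→FHM adds F, H, M; FMN→D adds D → {D, F, H, M, N}.
{F, M}⁺: FM→N adds N; N→FHM adds H; FMN→D adds D → {D, F, H, M, N}. Minimal: {M}⁺ = {M}; {F}⁺ = {F} — none reach the full schema.
Any other superkey contains one of these as a subset, so there are no further candidate keys.

{N}; {F, M}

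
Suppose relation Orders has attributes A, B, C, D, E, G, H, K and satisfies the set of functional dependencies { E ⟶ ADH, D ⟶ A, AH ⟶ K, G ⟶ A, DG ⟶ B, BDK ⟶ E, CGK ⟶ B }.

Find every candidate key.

{C, E, G}, {C, D, G, H}, {C, D, G, K}

Attributes C, G never appear on any right-hand side, so every candidate key must contain {C, G}.
{C, G}⁺ = {A, C, G}, which is not all of the schema, so we must add further attributes.
{C, E, G}⁺: E→ADH adds A, D, H; AH→K adds K; DG→B adds B → {A, B, C, D, E, G, H, K}.
{C, D, G, H}⁺: D→A adds A; AH→K adds K; DG→B adds B; BDK→E adds E → {A, B, C, D, E, G, H, K}.
{C, D, G, K}⁺: D→A adds A; DG→B adds B; BDK→E adds E; E→ADH adds H → {A, B, C, D, E, G, H, K}.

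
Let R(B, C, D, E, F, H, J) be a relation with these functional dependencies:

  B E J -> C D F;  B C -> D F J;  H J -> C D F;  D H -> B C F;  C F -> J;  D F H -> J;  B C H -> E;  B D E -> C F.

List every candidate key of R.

Attribute H never appears on the right-hand side of any dependency, so H must belong to every candidate key.
{H}⁺ = {H}, which is not all of the schema, so we must add further attributes.
{D, H}⁺: DH→BCF adds B, C, F; CF→J adds J; BCH→E adds E → {B, C, D, E, F, H, J}.
{H, J}⁺: HJ→CDF adds C, D, F; DH→BCF adds B; BCH→E adds E → {B, C, D, E, F, H, J}.
{B, C, H}⁺: BC→DFJ adds D, F, J; BCH→E adds E → {B, C, D, E, F, H, J}.
{C, F, H}⁺: CF→J adds J; HJ→CDF adds D; DH→BCF adds B; BCH→E adds E → {B, C, D, E, F, H, J}.

DH, HJ, BCH, CFH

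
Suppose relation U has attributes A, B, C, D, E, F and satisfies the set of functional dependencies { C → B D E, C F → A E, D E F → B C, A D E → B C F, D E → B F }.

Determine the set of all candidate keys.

(C), (D, E)

{C}⁺: C→BDE adds B, D, E; DE→BF adds F; CF→AE adds A → {A, B, C, D, E, F}.
{D, E}⁺: DE→BF adds B, F; DEF→BC adds C; CF→AE adds A → {A, B, C, D, E, F}. Minimal: {E}⁺ = {E}; {D}⁺ = {D} — none reach the full schema.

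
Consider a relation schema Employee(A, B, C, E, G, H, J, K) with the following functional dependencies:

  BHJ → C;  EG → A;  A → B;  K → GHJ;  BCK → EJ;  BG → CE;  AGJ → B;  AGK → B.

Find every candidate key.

Attribute K never appears on the right-hand side of any dependency, so K must belong to every candidate key.
{K}⁺ = {G, H, J, K}, which is not all of the schema, so we must add further attributes.
{A, K}⁺: A→B adds B; K→GHJ adds G, H, J; BG→CE adds C, E → {A, B, C, E, G, H, J, K}.
{B, K}⁺: K→GHJ adds G, H, J; BG→CE adds C, E; EG→A adds A → {A, B, C, E, G, H, J, K}.
{E, K}⁺: K→GHJ adds G, H, J; EG→A adds A; A→B adds B; BG→CE adds C → {A, B, C, E, G, H, J, K}.
Any other superkey contains one of these as a subset, so there are no further candidate keys.

{A, K}, {B, K}, {E, K}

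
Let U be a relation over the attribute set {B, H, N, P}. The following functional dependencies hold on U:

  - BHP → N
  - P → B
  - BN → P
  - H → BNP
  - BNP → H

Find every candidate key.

{H}⁺: H→BNP adds B, N, P → {B, H, N, P}.
{B, N}⁺: BN→P adds P; BNP→H adds H → {B, H, N, P}.
{N, P}⁺: P→B adds B; BNP→H adds H → {B, H, N, P}.

{H}; {B, N}; {N, P}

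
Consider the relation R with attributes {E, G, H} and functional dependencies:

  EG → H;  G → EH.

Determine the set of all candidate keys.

(G)

Attribute G never appears on the right-hand side of any dependency, so G must belong to every candidate key.
{G}⁺ = {E, G, H}, which is all of the schema, so {G} is the only candidate key.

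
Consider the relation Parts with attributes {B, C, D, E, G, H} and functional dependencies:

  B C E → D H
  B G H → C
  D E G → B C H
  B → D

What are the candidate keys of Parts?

{B, E, G}⁺: B→D adds D; DEG→BCH adds C, H → {B, C, D, E, G, H}.
{D, E, G}⁺: DEG→BCH adds B, C, H → {B, C, D, E, G, H}.

BEG, DEG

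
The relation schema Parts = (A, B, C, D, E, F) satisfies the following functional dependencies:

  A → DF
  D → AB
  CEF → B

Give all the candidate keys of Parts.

{A, C, E}⁺: A→DF adds D, F; D→AB adds B → {A, B, C, D, E, F}.
{C, D, E}⁺: D→AB adds A, B; A→DF adds F → {A, B, C, D, E, F}.

{A, C, E}, {C, D, E}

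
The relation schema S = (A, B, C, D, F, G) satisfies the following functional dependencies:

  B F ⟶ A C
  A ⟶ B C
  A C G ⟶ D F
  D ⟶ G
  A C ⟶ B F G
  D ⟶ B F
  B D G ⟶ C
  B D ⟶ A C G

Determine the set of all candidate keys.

{A}⁺: A→BC adds B, C; AC→BFG adds F, G; ACG→DF adds D → {A, B, C, D, F, G}.
{D}⁺: D→G adds G; D→BF adds B, F; BDG→C adds C; BD→ACG adds A → {A, B, C, D, F, G}.
{B, F}⁺: BF→AC adds A, C; AC→BFG adds G; ACG→DF adds D → {A, B, C, D, F, G}.

(A), (D), (B, F)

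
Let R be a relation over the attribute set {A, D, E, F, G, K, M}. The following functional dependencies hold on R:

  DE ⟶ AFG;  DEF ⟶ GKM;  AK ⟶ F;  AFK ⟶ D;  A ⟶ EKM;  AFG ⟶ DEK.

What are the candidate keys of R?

{A}⁺: A→EKM adds E, K, M; AK→F adds F; AFK→D adds D; DE→AFG adds G → {A, D, E, F, G, K, M}.
{D, E}⁺: DE→AFG adds A, F, G; DEF→GKM adds K, M → {A, D, E, F, G, K, M}. Minimal: {E}⁺ = {E}; {D}⁺ = {D} — none reach the full schema.
Any other superkey contains one of these as a subset, so there are no further candidate keys.

(A), (D, E)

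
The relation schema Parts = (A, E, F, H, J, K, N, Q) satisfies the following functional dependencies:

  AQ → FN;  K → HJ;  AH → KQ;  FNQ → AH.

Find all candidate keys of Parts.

{A, E, H}, {A, E, K}, {A, E, Q}, {E, F, N, Q}

{A, E, H}⁺: AH→KQ adds K, Q; AQ→FN adds F, N; K→HJ adds J → {A, E, F, H, J, K, N, Q}.
{A, E, K}⁺: K→HJ adds H, J; AH→KQ adds Q; AQ→FN adds F, N → {A, E, F, H, J, K, N, Q}.
{A, E, Q}⁺: AQ→FN adds F, N; FNQ→AH adds H; AH→KQ adds K; K→HJ adds J → {A, E, F, H, J, K, N, Q}.
{E, F, N, Q}⁺: FNQ→AH adds A, H; AH→KQ adds K; K→HJ adds J → {A, E, F, H, J, K, N, Q}.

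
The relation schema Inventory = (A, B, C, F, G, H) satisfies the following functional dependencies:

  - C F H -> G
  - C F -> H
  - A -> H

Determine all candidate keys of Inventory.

{A, B, C, F}

Attributes A, B, C, F never appear on any right-hand side, so every candidate key must contain {A, B, C, F}.
{A, B, C, F}⁺ = {A, B, C, F, G, H}, which is all of the schema, so {A, B, C, F} is the only candidate key.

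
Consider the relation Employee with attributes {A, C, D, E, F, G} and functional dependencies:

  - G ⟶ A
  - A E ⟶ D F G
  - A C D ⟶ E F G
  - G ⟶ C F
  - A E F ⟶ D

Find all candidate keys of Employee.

{A, E}, {D, G}, {E, G}, {A, C, D}

{A, E}⁺: AE→DFG adds D, F, G; G→CF adds C → {A, C, D, E, F, G}.
{D, G}⁺: G→A adds A; G→CF adds C, F; ACD→EFG adds E → {A, C, D, E, F, G}.
{E, G}⁺: G→A adds A; AE→DFG adds D, F; G→CF adds C → {A, C, D, E, F, G}.
{A, C, D}⁺: ACD→EFG adds E, F, G → {A, C, D, E, F, G}.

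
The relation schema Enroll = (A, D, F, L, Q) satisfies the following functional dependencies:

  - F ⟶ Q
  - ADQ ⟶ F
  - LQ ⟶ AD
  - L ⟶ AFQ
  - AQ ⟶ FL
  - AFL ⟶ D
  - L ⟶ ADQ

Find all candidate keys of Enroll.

{L}⁺: L→AFQ adds A, F, Q; AFL→D adds D → {A, D, F, L, Q}.
{A, F}⁺: F→Q adds Q; AQ→FL adds L; AFL→D adds D → {A, D, F, L, Q}. Minimal: {F}⁺ = {F, Q}; {A}⁺ = {A} — none reach the full schema.
{A, Q}⁺: AQ→FL adds F, L; AFL→D adds D → {A, D, F, L, Q}. Minimal: {Q}⁺ = {Q}; {A}⁺ = {A} — none reach the full schema.

(L), (A, F), (A, Q)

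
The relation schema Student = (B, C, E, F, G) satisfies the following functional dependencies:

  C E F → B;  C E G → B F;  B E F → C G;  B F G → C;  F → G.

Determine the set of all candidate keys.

Attribute E never appears on the right-hand side of any dependency, so E must belong to every candidate key.
{E}⁺ = {E}, which is not all of the schema, so we must add further attributes.
{B, E, F}⁺: BEF→CG adds C, G → {B, C, E, F, G}.
{C, E, F}⁺: CEF→B adds B; BEF→CG adds G → {B, C, E, F, G}.
{C, E, G}⁺: CEG→BF adds B, F → {B, C, E, F, G}.

{B, E, F}; {C, E, F}; {C, E, G}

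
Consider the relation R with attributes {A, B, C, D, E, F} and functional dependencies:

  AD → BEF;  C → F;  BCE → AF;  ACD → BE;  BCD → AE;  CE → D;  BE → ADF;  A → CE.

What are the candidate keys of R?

A, BE, BCD

{A}⁺: A→CE adds C, E; C→F adds F; CE→D adds D; AD→BEF adds B → {A, B, C, D, E, F}.
{B, E}⁺: BE→ADF adds A, D, F; A→CE adds C → {A, B, C, D, E, F}. Minimal: {E}⁺ = {E}; {B}⁺ = {B} — none reach the full schema.
{B, C, D}⁺: C→F adds F; BCD→AE adds A, E → {A, B, C, D, E, F}. Minimal: {C, D}⁺ = {C, D, F}; {B, D}⁺ = {B, D}; {B, C}⁺ = {B, C, F} — none reach the full schema.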